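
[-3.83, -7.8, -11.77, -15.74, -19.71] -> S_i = -3.83 + -3.97*i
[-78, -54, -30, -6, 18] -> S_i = -78 + 24*i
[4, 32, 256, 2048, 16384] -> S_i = 4*8^i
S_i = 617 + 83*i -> [617, 700, 783, 866, 949]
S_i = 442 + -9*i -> [442, 433, 424, 415, 406]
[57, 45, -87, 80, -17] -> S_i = Random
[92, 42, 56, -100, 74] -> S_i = Random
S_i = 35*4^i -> [35, 140, 560, 2240, 8960]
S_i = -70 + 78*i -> [-70, 8, 86, 164, 242]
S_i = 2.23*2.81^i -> [2.23, 6.27, 17.61, 49.48, 139.04]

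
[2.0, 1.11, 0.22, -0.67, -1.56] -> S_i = 2.00 + -0.89*i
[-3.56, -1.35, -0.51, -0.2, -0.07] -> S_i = -3.56*0.38^i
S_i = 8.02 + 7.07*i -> [8.02, 15.09, 22.16, 29.23, 36.3]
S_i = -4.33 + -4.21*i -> [-4.33, -8.54, -12.75, -16.96, -21.17]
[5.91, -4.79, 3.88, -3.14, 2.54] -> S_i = 5.91*(-0.81)^i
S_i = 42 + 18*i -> [42, 60, 78, 96, 114]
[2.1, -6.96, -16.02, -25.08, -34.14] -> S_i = 2.10 + -9.06*i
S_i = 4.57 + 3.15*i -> [4.57, 7.72, 10.87, 14.02, 17.17]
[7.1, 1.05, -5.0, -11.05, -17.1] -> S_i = 7.10 + -6.05*i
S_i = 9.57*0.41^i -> [9.57, 3.92, 1.61, 0.66, 0.27]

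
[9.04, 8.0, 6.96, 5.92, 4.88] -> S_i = 9.04 + -1.04*i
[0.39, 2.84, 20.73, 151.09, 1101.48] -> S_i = 0.39*7.29^i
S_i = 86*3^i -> [86, 258, 774, 2322, 6966]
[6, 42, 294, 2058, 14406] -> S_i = 6*7^i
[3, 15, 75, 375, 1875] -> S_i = 3*5^i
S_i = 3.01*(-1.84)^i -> [3.01, -5.54, 10.19, -18.75, 34.5]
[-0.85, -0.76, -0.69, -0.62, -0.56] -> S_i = -0.85*0.90^i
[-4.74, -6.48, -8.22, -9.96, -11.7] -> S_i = -4.74 + -1.74*i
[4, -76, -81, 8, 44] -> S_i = Random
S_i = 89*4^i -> [89, 356, 1424, 5696, 22784]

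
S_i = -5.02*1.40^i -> [-5.02, -7.03, -9.84, -13.77, -19.28]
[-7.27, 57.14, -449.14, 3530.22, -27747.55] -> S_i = -7.27*(-7.86)^i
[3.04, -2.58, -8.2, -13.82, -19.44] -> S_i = 3.04 + -5.62*i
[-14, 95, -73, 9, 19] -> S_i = Random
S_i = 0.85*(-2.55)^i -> [0.85, -2.17, 5.53, -14.09, 35.94]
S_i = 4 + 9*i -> [4, 13, 22, 31, 40]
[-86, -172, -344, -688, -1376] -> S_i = -86*2^i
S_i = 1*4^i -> [1, 4, 16, 64, 256]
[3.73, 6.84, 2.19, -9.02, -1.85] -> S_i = Random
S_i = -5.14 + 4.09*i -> [-5.14, -1.05, 3.04, 7.13, 11.22]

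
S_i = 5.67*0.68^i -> [5.67, 3.86, 2.62, 1.78, 1.21]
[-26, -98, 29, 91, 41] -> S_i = Random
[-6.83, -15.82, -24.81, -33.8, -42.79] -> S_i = -6.83 + -8.99*i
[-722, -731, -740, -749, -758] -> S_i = -722 + -9*i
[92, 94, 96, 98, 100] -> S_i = 92 + 2*i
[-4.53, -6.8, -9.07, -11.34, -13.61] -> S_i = -4.53 + -2.27*i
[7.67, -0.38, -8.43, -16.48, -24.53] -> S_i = 7.67 + -8.05*i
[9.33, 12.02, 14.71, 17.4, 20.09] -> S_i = 9.33 + 2.69*i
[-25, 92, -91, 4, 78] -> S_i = Random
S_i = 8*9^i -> [8, 72, 648, 5832, 52488]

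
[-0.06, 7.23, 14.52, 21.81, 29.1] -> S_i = -0.06 + 7.29*i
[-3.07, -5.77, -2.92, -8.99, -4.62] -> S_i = Random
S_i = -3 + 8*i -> [-3, 5, 13, 21, 29]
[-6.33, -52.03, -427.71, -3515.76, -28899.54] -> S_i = -6.33*8.22^i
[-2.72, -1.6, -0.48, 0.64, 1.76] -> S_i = -2.72 + 1.12*i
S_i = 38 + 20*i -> [38, 58, 78, 98, 118]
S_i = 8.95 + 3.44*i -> [8.95, 12.39, 15.83, 19.27, 22.71]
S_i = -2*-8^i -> [-2, 16, -128, 1024, -8192]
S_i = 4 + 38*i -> [4, 42, 80, 118, 156]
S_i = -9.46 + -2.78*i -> [-9.46, -12.24, -15.02, -17.8, -20.58]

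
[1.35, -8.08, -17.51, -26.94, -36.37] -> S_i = 1.35 + -9.43*i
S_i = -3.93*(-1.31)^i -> [-3.93, 5.15, -6.74, 8.83, -11.57]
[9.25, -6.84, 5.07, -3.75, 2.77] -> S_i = 9.25*(-0.74)^i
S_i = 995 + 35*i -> [995, 1030, 1065, 1100, 1135]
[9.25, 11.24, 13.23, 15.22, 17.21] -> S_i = 9.25 + 1.99*i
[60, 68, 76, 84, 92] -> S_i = 60 + 8*i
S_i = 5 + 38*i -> [5, 43, 81, 119, 157]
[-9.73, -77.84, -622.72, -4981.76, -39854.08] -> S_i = -9.73*8.00^i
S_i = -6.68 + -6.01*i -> [-6.68, -12.69, -18.7, -24.71, -30.72]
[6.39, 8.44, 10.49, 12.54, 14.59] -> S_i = 6.39 + 2.05*i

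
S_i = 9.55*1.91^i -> [9.55, 18.24, 34.84, 66.54, 127.1]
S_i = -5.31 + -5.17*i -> [-5.31, -10.48, -15.65, -20.82, -25.99]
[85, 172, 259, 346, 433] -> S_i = 85 + 87*i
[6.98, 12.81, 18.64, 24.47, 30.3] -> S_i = 6.98 + 5.83*i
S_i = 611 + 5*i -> [611, 616, 621, 626, 631]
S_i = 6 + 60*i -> [6, 66, 126, 186, 246]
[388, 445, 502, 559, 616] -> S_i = 388 + 57*i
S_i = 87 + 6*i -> [87, 93, 99, 105, 111]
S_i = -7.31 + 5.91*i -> [-7.31, -1.4, 4.51, 10.42, 16.33]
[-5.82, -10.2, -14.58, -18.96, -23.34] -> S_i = -5.82 + -4.38*i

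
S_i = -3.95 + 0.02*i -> [-3.95, -3.93, -3.91, -3.89, -3.87]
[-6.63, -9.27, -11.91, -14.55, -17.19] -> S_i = -6.63 + -2.64*i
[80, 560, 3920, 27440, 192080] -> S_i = 80*7^i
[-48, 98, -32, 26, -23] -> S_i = Random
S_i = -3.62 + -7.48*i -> [-3.62, -11.1, -18.58, -26.06, -33.54]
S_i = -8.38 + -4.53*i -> [-8.38, -12.91, -17.44, -21.97, -26.5]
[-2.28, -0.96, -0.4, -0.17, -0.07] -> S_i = -2.28*0.42^i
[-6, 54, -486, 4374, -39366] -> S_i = -6*-9^i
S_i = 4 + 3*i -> [4, 7, 10, 13, 16]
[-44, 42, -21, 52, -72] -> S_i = Random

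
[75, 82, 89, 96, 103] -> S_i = 75 + 7*i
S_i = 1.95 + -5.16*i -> [1.95, -3.21, -8.37, -13.53, -18.69]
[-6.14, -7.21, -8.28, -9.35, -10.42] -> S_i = -6.14 + -1.07*i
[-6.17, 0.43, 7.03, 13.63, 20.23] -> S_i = -6.17 + 6.60*i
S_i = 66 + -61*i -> [66, 5, -56, -117, -178]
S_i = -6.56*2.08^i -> [-6.56, -13.64, -28.38, -59.03, -122.79]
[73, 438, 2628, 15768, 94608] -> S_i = 73*6^i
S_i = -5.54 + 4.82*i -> [-5.54, -0.72, 4.1, 8.92, 13.74]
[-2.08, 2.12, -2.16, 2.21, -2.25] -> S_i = -2.08*(-1.02)^i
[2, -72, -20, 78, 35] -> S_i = Random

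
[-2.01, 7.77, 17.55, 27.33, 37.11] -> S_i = -2.01 + 9.78*i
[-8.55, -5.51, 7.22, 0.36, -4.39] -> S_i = Random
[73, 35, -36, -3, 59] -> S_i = Random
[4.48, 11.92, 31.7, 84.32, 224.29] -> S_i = 4.48*2.66^i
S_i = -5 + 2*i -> [-5, -3, -1, 1, 3]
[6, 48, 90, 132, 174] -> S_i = 6 + 42*i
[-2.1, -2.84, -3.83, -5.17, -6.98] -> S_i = -2.10*1.35^i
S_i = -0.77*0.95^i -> [-0.77, -0.73, -0.69, -0.66, -0.63]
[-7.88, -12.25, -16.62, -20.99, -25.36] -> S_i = -7.88 + -4.37*i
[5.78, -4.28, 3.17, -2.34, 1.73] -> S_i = 5.78*(-0.74)^i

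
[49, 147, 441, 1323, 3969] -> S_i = 49*3^i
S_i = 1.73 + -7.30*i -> [1.73, -5.57, -12.87, -20.17, -27.47]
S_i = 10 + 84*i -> [10, 94, 178, 262, 346]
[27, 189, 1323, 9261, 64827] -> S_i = 27*7^i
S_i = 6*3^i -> [6, 18, 54, 162, 486]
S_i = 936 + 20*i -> [936, 956, 976, 996, 1016]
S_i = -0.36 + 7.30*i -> [-0.36, 6.94, 14.24, 21.54, 28.84]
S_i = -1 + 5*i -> [-1, 4, 9, 14, 19]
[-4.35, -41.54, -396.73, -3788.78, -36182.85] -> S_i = -4.35*9.55^i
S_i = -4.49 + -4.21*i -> [-4.49, -8.7, -12.91, -17.12, -21.33]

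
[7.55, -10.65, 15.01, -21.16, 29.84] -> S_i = 7.55*(-1.41)^i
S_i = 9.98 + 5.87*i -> [9.98, 15.85, 21.72, 27.59, 33.46]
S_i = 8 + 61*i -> [8, 69, 130, 191, 252]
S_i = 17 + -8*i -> [17, 9, 1, -7, -15]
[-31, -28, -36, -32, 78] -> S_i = Random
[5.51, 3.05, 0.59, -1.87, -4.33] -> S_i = 5.51 + -2.46*i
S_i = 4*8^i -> [4, 32, 256, 2048, 16384]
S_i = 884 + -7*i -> [884, 877, 870, 863, 856]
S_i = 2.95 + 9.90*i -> [2.95, 12.85, 22.75, 32.65, 42.55]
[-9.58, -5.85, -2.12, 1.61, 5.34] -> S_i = -9.58 + 3.73*i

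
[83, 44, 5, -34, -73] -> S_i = 83 + -39*i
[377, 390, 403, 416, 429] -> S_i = 377 + 13*i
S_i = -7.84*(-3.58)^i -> [-7.84, 28.07, -100.48, 359.72, -1287.8]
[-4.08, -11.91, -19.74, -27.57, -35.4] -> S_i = -4.08 + -7.83*i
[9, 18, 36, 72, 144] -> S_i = 9*2^i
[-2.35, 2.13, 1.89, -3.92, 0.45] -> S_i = Random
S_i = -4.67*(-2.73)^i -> [-4.67, 12.75, -34.81, 95.02, -259.4]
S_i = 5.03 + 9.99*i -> [5.03, 15.02, 25.01, 35.0, 44.99]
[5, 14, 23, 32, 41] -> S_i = 5 + 9*i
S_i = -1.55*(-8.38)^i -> [-1.55, 12.99, -108.85, 912.14, -7643.77]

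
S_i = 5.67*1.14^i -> [5.67, 6.46, 7.37, 8.4, 9.58]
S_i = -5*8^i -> [-5, -40, -320, -2560, -20480]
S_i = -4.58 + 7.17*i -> [-4.58, 2.59, 9.76, 16.93, 24.1]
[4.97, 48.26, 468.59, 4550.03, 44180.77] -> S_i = 4.97*9.71^i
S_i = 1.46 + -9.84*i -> [1.46, -8.38, -18.22, -28.06, -37.9]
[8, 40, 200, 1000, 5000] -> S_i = 8*5^i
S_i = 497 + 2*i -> [497, 499, 501, 503, 505]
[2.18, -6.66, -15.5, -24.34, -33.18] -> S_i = 2.18 + -8.84*i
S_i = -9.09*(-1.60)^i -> [-9.09, 14.54, -23.27, 37.23, -59.57]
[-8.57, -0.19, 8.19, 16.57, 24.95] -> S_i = -8.57 + 8.38*i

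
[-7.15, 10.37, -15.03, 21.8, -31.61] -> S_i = -7.15*(-1.45)^i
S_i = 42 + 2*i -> [42, 44, 46, 48, 50]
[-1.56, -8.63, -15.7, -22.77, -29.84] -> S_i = -1.56 + -7.07*i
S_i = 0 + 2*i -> [0, 2, 4, 6, 8]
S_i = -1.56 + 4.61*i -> [-1.56, 3.05, 7.66, 12.27, 16.88]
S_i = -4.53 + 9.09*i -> [-4.53, 4.56, 13.65, 22.74, 31.83]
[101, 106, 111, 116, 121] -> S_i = 101 + 5*i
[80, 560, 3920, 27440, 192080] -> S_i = 80*7^i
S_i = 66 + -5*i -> [66, 61, 56, 51, 46]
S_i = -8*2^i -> [-8, -16, -32, -64, -128]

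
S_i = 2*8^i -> [2, 16, 128, 1024, 8192]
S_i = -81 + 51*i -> [-81, -30, 21, 72, 123]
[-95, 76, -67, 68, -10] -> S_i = Random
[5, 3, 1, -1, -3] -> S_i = 5 + -2*i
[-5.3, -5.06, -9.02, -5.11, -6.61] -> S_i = Random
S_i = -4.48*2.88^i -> [-4.48, -12.9, -37.16, -107.02, -308.21]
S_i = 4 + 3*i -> [4, 7, 10, 13, 16]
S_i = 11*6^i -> [11, 66, 396, 2376, 14256]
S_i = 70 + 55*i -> [70, 125, 180, 235, 290]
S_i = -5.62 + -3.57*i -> [-5.62, -9.19, -12.76, -16.33, -19.9]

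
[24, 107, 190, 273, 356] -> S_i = 24 + 83*i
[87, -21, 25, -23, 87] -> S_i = Random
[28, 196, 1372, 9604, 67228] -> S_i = 28*7^i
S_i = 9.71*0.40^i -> [9.71, 3.88, 1.55, 0.62, 0.25]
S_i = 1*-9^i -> [1, -9, 81, -729, 6561]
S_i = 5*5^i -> [5, 25, 125, 625, 3125]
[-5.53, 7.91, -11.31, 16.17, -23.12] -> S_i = -5.53*(-1.43)^i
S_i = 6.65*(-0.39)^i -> [6.65, -2.59, 1.01, -0.39, 0.15]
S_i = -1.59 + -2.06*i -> [-1.59, -3.65, -5.71, -7.77, -9.83]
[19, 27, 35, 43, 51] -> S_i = 19 + 8*i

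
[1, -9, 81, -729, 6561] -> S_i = 1*-9^i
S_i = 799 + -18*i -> [799, 781, 763, 745, 727]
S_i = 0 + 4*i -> [0, 4, 8, 12, 16]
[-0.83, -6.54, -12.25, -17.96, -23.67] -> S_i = -0.83 + -5.71*i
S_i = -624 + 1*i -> [-624, -623, -622, -621, -620]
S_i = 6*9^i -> [6, 54, 486, 4374, 39366]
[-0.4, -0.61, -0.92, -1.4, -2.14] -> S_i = -0.40*1.52^i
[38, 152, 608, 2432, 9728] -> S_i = 38*4^i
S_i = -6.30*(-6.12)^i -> [-6.3, 38.56, -235.96, 1444.09, -8837.84]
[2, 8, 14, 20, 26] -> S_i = 2 + 6*i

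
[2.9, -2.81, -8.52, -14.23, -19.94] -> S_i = 2.90 + -5.71*i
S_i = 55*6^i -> [55, 330, 1980, 11880, 71280]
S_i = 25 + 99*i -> [25, 124, 223, 322, 421]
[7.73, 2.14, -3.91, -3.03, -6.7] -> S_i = Random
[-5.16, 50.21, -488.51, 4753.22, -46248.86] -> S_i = -5.16*(-9.73)^i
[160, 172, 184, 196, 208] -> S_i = 160 + 12*i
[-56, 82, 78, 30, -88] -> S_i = Random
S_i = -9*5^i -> [-9, -45, -225, -1125, -5625]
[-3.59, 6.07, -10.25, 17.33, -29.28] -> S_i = -3.59*(-1.69)^i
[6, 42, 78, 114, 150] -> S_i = 6 + 36*i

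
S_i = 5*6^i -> [5, 30, 180, 1080, 6480]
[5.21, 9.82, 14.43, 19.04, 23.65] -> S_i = 5.21 + 4.61*i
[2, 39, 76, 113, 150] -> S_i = 2 + 37*i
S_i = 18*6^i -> [18, 108, 648, 3888, 23328]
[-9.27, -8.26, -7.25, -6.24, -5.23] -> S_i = -9.27 + 1.01*i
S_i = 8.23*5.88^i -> [8.23, 48.39, 284.55, 1673.14, 9838.05]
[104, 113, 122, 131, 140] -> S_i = 104 + 9*i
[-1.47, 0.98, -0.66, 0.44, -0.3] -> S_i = -1.47*(-0.67)^i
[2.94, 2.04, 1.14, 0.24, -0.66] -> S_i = 2.94 + -0.90*i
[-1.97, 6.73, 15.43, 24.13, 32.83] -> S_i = -1.97 + 8.70*i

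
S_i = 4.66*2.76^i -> [4.66, 12.86, 35.5, 97.97, 270.41]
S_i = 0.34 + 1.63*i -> [0.34, 1.97, 3.6, 5.23, 6.86]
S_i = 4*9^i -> [4, 36, 324, 2916, 26244]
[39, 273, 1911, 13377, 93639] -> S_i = 39*7^i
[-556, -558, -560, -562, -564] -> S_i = -556 + -2*i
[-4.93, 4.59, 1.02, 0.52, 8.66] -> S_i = Random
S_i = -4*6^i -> [-4, -24, -144, -864, -5184]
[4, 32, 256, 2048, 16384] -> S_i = 4*8^i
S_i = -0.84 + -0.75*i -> [-0.84, -1.59, -2.34, -3.09, -3.84]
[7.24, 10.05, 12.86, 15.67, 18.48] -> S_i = 7.24 + 2.81*i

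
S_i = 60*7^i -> [60, 420, 2940, 20580, 144060]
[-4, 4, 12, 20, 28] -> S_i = -4 + 8*i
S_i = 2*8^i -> [2, 16, 128, 1024, 8192]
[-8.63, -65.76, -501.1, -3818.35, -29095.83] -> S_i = -8.63*7.62^i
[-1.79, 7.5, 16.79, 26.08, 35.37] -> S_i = -1.79 + 9.29*i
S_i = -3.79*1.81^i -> [-3.79, -6.86, -12.42, -22.47, -40.68]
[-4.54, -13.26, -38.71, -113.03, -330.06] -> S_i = -4.54*2.92^i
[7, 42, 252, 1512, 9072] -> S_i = 7*6^i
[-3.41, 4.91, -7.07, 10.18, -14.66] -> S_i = -3.41*(-1.44)^i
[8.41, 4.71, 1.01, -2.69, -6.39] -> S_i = 8.41 + -3.70*i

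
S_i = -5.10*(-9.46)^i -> [-5.1, 48.25, -456.41, 4317.61, -40844.61]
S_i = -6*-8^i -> [-6, 48, -384, 3072, -24576]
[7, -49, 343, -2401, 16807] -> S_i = 7*-7^i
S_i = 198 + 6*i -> [198, 204, 210, 216, 222]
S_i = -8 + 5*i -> [-8, -3, 2, 7, 12]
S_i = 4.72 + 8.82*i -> [4.72, 13.54, 22.36, 31.18, 40.0]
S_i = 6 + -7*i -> [6, -1, -8, -15, -22]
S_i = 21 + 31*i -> [21, 52, 83, 114, 145]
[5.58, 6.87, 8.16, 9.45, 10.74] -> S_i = 5.58 + 1.29*i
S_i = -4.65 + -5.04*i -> [-4.65, -9.69, -14.73, -19.77, -24.81]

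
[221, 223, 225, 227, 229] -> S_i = 221 + 2*i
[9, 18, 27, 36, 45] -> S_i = 9 + 9*i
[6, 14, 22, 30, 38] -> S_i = 6 + 8*i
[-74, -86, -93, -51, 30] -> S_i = Random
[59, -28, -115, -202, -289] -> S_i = 59 + -87*i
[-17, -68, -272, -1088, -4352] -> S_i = -17*4^i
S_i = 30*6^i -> [30, 180, 1080, 6480, 38880]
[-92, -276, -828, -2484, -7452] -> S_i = -92*3^i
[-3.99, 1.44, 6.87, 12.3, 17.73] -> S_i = -3.99 + 5.43*i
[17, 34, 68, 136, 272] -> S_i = 17*2^i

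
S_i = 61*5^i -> [61, 305, 1525, 7625, 38125]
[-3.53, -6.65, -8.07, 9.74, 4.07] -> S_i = Random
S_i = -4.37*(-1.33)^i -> [-4.37, 5.81, -7.73, 10.28, -13.67]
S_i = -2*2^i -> [-2, -4, -8, -16, -32]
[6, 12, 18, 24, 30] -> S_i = 6 + 6*i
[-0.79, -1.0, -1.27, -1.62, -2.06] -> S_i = -0.79*1.27^i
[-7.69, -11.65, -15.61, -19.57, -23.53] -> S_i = -7.69 + -3.96*i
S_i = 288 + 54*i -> [288, 342, 396, 450, 504]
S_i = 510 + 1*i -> [510, 511, 512, 513, 514]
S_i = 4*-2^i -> [4, -8, 16, -32, 64]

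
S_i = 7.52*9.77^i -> [7.52, 73.47, 717.81, 7012.96, 68516.65]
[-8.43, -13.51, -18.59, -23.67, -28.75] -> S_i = -8.43 + -5.08*i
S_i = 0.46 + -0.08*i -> [0.46, 0.38, 0.3, 0.22, 0.14]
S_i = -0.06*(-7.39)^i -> [-0.06, 0.44, -3.28, 24.22, -178.95]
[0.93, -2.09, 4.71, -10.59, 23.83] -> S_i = 0.93*(-2.25)^i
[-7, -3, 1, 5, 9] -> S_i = -7 + 4*i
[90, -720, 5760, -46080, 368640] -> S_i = 90*-8^i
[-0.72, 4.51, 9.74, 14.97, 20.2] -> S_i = -0.72 + 5.23*i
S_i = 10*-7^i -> [10, -70, 490, -3430, 24010]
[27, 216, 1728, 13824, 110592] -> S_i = 27*8^i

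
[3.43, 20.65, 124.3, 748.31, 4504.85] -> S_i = 3.43*6.02^i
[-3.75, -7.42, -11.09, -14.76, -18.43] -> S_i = -3.75 + -3.67*i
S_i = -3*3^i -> [-3, -9, -27, -81, -243]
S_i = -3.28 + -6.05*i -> [-3.28, -9.33, -15.38, -21.43, -27.48]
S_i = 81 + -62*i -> [81, 19, -43, -105, -167]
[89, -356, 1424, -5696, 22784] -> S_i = 89*-4^i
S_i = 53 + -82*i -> [53, -29, -111, -193, -275]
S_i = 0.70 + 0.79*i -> [0.7, 1.49, 2.28, 3.07, 3.86]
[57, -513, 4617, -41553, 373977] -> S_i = 57*-9^i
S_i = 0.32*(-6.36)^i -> [0.32, -2.04, 12.94, -82.32, 523.57]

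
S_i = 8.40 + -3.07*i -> [8.4, 5.33, 2.26, -0.81, -3.88]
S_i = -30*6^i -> [-30, -180, -1080, -6480, -38880]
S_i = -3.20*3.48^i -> [-3.2, -11.14, -38.75, -134.86, -469.32]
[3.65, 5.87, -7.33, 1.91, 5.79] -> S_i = Random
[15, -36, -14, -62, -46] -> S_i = Random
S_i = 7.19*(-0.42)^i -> [7.19, -3.02, 1.27, -0.53, 0.22]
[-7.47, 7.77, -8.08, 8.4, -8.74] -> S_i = -7.47*(-1.04)^i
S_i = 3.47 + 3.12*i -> [3.47, 6.59, 9.71, 12.83, 15.95]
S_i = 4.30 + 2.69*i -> [4.3, 6.99, 9.68, 12.37, 15.06]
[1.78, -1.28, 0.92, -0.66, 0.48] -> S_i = 1.78*(-0.72)^i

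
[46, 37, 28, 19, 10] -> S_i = 46 + -9*i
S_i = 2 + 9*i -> [2, 11, 20, 29, 38]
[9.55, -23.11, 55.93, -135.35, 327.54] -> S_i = 9.55*(-2.42)^i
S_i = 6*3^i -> [6, 18, 54, 162, 486]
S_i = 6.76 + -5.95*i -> [6.76, 0.81, -5.14, -11.09, -17.04]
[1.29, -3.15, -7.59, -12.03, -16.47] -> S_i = 1.29 + -4.44*i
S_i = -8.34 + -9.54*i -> [-8.34, -17.88, -27.42, -36.96, -46.5]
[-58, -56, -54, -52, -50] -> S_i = -58 + 2*i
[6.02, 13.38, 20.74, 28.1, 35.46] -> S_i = 6.02 + 7.36*i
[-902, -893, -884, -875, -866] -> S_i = -902 + 9*i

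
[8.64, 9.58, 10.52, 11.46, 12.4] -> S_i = 8.64 + 0.94*i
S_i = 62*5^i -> [62, 310, 1550, 7750, 38750]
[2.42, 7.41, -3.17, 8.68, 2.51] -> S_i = Random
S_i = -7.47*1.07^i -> [-7.47, -7.99, -8.55, -9.15, -9.79]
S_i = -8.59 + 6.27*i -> [-8.59, -2.32, 3.95, 10.22, 16.49]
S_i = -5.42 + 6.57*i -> [-5.42, 1.15, 7.72, 14.29, 20.86]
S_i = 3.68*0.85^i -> [3.68, 3.13, 2.66, 2.26, 1.92]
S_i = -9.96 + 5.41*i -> [-9.96, -4.55, 0.86, 6.27, 11.68]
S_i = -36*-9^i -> [-36, 324, -2916, 26244, -236196]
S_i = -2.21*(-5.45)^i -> [-2.21, 12.04, -65.64, 357.75, -1949.75]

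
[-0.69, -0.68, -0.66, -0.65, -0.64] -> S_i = -0.69*0.98^i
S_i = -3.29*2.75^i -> [-3.29, -9.05, -24.88, -68.42, -188.16]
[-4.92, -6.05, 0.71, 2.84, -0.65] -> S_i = Random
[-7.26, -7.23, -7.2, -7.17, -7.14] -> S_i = -7.26 + 0.03*i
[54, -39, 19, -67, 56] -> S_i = Random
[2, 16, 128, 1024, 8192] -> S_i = 2*8^i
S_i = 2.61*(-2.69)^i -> [2.61, -7.02, 18.89, -50.8, 136.66]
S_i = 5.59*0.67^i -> [5.59, 3.75, 2.51, 1.68, 1.13]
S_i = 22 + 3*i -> [22, 25, 28, 31, 34]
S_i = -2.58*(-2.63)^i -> [-2.58, 6.79, -17.85, 46.93, -123.44]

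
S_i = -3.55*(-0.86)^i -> [-3.55, 3.05, -2.63, 2.26, -1.94]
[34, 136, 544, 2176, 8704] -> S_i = 34*4^i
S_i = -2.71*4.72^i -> [-2.71, -12.79, -60.37, -284.97, -1345.05]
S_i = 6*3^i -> [6, 18, 54, 162, 486]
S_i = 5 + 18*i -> [5, 23, 41, 59, 77]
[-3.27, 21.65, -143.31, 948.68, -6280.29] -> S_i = -3.27*(-6.62)^i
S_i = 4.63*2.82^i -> [4.63, 13.06, 36.82, 103.83, 292.8]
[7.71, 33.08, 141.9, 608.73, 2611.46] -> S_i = 7.71*4.29^i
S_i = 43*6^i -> [43, 258, 1548, 9288, 55728]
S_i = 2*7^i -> [2, 14, 98, 686, 4802]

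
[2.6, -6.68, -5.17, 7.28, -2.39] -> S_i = Random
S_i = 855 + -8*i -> [855, 847, 839, 831, 823]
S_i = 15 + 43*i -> [15, 58, 101, 144, 187]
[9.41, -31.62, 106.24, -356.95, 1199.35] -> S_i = 9.41*(-3.36)^i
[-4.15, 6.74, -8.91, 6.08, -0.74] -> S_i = Random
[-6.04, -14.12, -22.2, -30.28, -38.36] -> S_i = -6.04 + -8.08*i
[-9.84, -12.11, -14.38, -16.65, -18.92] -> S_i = -9.84 + -2.27*i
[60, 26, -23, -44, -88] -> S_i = Random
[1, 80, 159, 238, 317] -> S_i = 1 + 79*i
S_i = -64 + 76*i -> [-64, 12, 88, 164, 240]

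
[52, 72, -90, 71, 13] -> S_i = Random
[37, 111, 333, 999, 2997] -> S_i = 37*3^i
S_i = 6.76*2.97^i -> [6.76, 20.08, 59.63, 177.1, 525.98]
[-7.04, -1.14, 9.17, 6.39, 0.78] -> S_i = Random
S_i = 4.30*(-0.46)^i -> [4.3, -1.98, 0.91, -0.42, 0.19]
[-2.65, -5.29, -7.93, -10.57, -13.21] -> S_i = -2.65 + -2.64*i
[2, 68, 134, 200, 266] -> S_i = 2 + 66*i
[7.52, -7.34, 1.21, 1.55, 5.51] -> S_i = Random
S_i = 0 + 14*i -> [0, 14, 28, 42, 56]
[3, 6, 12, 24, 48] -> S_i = 3*2^i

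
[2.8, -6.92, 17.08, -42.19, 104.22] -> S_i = 2.80*(-2.47)^i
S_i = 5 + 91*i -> [5, 96, 187, 278, 369]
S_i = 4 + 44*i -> [4, 48, 92, 136, 180]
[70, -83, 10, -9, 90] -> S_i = Random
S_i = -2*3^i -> [-2, -6, -18, -54, -162]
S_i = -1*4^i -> [-1, -4, -16, -64, -256]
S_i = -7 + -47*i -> [-7, -54, -101, -148, -195]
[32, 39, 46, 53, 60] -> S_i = 32 + 7*i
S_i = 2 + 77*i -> [2, 79, 156, 233, 310]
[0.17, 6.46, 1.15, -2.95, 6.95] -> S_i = Random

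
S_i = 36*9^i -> [36, 324, 2916, 26244, 236196]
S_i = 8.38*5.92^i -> [8.38, 49.61, 293.69, 1738.64, 10292.74]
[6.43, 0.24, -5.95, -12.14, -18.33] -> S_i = 6.43 + -6.19*i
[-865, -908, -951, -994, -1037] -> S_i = -865 + -43*i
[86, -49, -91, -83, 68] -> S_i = Random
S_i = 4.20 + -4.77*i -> [4.2, -0.57, -5.34, -10.11, -14.88]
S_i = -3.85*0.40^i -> [-3.85, -1.54, -0.62, -0.25, -0.1]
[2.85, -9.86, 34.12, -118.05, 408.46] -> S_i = 2.85*(-3.46)^i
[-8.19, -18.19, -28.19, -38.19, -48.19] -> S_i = -8.19 + -10.00*i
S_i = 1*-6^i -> [1, -6, 36, -216, 1296]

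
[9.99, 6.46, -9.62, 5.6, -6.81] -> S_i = Random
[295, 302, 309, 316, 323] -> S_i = 295 + 7*i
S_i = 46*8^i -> [46, 368, 2944, 23552, 188416]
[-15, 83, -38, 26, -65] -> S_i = Random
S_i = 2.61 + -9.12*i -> [2.61, -6.51, -15.63, -24.75, -33.87]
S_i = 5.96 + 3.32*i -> [5.96, 9.28, 12.6, 15.92, 19.24]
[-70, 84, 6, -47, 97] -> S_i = Random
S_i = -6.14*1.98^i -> [-6.14, -12.16, -24.07, -47.66, -94.37]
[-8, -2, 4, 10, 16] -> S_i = -8 + 6*i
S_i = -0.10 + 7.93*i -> [-0.1, 7.83, 15.76, 23.69, 31.62]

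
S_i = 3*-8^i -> [3, -24, 192, -1536, 12288]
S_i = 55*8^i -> [55, 440, 3520, 28160, 225280]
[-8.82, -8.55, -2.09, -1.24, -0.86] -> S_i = Random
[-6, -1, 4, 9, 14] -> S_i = -6 + 5*i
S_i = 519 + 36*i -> [519, 555, 591, 627, 663]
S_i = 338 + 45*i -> [338, 383, 428, 473, 518]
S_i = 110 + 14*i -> [110, 124, 138, 152, 166]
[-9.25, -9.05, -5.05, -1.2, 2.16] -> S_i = Random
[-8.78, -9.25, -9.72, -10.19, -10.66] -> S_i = -8.78 + -0.47*i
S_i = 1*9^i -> [1, 9, 81, 729, 6561]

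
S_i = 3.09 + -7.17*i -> [3.09, -4.08, -11.25, -18.42, -25.59]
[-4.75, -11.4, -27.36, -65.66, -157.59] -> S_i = -4.75*2.40^i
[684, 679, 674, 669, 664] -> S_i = 684 + -5*i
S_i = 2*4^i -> [2, 8, 32, 128, 512]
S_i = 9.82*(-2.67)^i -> [9.82, -26.22, 70.01, -186.92, 499.06]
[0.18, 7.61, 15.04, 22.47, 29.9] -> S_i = 0.18 + 7.43*i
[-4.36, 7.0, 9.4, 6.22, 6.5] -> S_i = Random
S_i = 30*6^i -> [30, 180, 1080, 6480, 38880]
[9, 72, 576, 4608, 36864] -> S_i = 9*8^i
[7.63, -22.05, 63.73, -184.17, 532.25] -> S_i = 7.63*(-2.89)^i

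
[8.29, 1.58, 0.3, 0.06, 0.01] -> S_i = 8.29*0.19^i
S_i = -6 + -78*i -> [-6, -84, -162, -240, -318]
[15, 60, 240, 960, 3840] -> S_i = 15*4^i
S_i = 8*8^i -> [8, 64, 512, 4096, 32768]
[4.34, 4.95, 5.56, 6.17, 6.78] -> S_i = 4.34 + 0.61*i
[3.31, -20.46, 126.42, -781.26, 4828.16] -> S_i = 3.31*(-6.18)^i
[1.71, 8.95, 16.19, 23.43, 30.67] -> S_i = 1.71 + 7.24*i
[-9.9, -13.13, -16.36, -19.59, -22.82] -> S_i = -9.90 + -3.23*i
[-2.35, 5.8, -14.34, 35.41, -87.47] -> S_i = -2.35*(-2.47)^i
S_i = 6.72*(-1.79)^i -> [6.72, -12.03, 21.53, -38.54, 68.99]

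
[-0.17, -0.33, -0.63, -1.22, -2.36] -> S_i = -0.17*1.93^i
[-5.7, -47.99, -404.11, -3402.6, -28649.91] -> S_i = -5.70*8.42^i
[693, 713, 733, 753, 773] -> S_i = 693 + 20*i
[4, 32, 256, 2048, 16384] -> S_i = 4*8^i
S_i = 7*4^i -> [7, 28, 112, 448, 1792]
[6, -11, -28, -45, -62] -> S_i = 6 + -17*i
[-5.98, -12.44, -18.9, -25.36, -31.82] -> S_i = -5.98 + -6.46*i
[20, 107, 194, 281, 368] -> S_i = 20 + 87*i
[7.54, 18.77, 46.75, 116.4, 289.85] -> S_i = 7.54*2.49^i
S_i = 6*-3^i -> [6, -18, 54, -162, 486]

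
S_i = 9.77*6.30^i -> [9.77, 61.55, 387.77, 2442.96, 15390.64]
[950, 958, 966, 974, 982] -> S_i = 950 + 8*i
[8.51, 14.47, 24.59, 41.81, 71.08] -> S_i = 8.51*1.70^i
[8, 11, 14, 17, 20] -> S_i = 8 + 3*i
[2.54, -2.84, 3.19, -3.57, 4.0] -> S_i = 2.54*(-1.12)^i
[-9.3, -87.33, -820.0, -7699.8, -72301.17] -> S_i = -9.30*9.39^i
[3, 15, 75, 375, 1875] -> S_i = 3*5^i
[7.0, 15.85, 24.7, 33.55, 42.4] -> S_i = 7.00 + 8.85*i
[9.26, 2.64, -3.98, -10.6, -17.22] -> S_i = 9.26 + -6.62*i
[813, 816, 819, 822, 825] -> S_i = 813 + 3*i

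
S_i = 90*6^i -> [90, 540, 3240, 19440, 116640]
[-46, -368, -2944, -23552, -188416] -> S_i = -46*8^i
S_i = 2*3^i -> [2, 6, 18, 54, 162]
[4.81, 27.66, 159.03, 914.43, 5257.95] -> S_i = 4.81*5.75^i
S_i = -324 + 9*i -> [-324, -315, -306, -297, -288]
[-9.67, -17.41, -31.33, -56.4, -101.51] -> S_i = -9.67*1.80^i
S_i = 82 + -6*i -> [82, 76, 70, 64, 58]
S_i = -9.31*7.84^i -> [-9.31, -72.99, -572.24, -4486.4, -35173.37]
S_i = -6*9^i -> [-6, -54, -486, -4374, -39366]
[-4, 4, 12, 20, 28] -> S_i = -4 + 8*i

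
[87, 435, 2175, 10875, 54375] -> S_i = 87*5^i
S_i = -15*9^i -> [-15, -135, -1215, -10935, -98415]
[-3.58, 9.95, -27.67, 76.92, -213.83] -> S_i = -3.58*(-2.78)^i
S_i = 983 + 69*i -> [983, 1052, 1121, 1190, 1259]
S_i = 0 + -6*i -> [0, -6, -12, -18, -24]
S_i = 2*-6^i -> [2, -12, 72, -432, 2592]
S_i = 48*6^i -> [48, 288, 1728, 10368, 62208]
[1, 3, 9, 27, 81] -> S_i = 1*3^i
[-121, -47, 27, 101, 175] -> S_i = -121 + 74*i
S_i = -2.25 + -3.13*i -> [-2.25, -5.38, -8.51, -11.64, -14.77]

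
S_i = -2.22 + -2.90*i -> [-2.22, -5.12, -8.02, -10.92, -13.82]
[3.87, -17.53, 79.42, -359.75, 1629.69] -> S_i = 3.87*(-4.53)^i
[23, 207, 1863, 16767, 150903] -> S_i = 23*9^i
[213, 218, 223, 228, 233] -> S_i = 213 + 5*i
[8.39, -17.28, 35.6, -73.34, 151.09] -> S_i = 8.39*(-2.06)^i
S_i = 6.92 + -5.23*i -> [6.92, 1.69, -3.54, -8.77, -14.0]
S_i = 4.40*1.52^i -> [4.4, 6.69, 10.17, 15.45, 23.49]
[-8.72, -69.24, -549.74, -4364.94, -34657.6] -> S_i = -8.72*7.94^i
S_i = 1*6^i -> [1, 6, 36, 216, 1296]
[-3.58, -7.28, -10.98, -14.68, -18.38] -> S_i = -3.58 + -3.70*i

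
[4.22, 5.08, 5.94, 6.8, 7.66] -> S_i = 4.22 + 0.86*i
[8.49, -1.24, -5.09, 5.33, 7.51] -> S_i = Random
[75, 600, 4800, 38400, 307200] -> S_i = 75*8^i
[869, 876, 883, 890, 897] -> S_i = 869 + 7*i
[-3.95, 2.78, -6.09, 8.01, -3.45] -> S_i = Random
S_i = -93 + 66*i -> [-93, -27, 39, 105, 171]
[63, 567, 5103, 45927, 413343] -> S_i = 63*9^i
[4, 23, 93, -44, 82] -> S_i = Random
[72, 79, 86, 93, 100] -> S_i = 72 + 7*i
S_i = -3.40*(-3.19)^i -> [-3.4, 10.85, -34.6, 110.37, -352.08]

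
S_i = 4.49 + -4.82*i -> [4.49, -0.33, -5.15, -9.97, -14.79]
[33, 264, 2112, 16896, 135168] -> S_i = 33*8^i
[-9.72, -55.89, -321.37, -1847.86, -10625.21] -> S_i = -9.72*5.75^i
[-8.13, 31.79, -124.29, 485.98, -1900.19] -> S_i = -8.13*(-3.91)^i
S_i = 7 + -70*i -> [7, -63, -133, -203, -273]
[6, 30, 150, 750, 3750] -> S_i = 6*5^i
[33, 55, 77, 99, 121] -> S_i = 33 + 22*i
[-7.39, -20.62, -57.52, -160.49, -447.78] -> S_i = -7.39*2.79^i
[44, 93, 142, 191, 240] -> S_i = 44 + 49*i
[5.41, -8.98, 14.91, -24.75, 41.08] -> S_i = 5.41*(-1.66)^i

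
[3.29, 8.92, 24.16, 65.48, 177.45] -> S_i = 3.29*2.71^i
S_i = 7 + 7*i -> [7, 14, 21, 28, 35]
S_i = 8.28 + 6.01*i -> [8.28, 14.29, 20.3, 26.31, 32.32]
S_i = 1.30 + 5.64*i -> [1.3, 6.94, 12.58, 18.22, 23.86]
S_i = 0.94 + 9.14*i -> [0.94, 10.08, 19.22, 28.36, 37.5]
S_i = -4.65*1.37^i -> [-4.65, -6.37, -8.73, -11.96, -16.38]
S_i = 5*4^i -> [5, 20, 80, 320, 1280]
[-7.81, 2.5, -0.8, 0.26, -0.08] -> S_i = -7.81*(-0.32)^i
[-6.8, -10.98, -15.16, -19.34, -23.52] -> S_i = -6.80 + -4.18*i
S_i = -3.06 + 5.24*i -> [-3.06, 2.18, 7.42, 12.66, 17.9]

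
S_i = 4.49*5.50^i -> [4.49, 24.7, 135.82, 747.02, 4108.63]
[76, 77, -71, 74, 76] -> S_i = Random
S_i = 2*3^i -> [2, 6, 18, 54, 162]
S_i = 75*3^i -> [75, 225, 675, 2025, 6075]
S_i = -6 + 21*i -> [-6, 15, 36, 57, 78]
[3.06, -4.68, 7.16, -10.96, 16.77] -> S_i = 3.06*(-1.53)^i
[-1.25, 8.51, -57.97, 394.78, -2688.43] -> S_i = -1.25*(-6.81)^i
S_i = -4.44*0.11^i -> [-4.44, -0.49, -0.05, -0.01, -0.0]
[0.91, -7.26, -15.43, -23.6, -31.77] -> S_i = 0.91 + -8.17*i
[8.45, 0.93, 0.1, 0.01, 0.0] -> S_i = 8.45*0.11^i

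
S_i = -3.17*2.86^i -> [-3.17, -9.07, -25.93, -74.16, -212.09]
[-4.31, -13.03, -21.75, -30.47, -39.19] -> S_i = -4.31 + -8.72*i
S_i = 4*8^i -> [4, 32, 256, 2048, 16384]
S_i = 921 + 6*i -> [921, 927, 933, 939, 945]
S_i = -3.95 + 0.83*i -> [-3.95, -3.12, -2.29, -1.46, -0.63]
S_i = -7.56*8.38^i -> [-7.56, -63.35, -530.9, -4448.91, -37281.89]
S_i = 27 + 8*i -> [27, 35, 43, 51, 59]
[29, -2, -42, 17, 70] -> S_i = Random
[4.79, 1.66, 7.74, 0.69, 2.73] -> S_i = Random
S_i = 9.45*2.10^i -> [9.45, 19.84, 41.67, 87.52, 183.78]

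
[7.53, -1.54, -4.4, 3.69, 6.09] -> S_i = Random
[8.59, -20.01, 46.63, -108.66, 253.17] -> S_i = 8.59*(-2.33)^i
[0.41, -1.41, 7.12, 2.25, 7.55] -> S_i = Random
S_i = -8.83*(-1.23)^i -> [-8.83, 10.86, -13.36, 16.43, -20.21]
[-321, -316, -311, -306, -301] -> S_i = -321 + 5*i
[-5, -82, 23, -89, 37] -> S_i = Random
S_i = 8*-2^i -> [8, -16, 32, -64, 128]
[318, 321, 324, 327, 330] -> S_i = 318 + 3*i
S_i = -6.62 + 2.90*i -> [-6.62, -3.72, -0.82, 2.08, 4.98]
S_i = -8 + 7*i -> [-8, -1, 6, 13, 20]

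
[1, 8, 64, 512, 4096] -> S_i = 1*8^i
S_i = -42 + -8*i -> [-42, -50, -58, -66, -74]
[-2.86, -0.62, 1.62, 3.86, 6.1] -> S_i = -2.86 + 2.24*i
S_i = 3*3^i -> [3, 9, 27, 81, 243]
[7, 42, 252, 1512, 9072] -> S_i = 7*6^i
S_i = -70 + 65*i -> [-70, -5, 60, 125, 190]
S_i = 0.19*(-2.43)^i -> [0.19, -0.46, 1.12, -2.73, 6.62]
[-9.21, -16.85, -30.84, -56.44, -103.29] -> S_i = -9.21*1.83^i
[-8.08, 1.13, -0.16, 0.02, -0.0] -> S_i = -8.08*(-0.14)^i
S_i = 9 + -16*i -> [9, -7, -23, -39, -55]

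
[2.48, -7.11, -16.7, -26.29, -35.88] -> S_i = 2.48 + -9.59*i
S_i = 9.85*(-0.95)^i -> [9.85, -9.36, 8.89, -8.45, 8.02]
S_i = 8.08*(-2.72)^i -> [8.08, -21.98, 59.78, -162.6, 442.27]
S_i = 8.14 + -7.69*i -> [8.14, 0.45, -7.24, -14.93, -22.62]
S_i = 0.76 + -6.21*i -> [0.76, -5.45, -11.66, -17.87, -24.08]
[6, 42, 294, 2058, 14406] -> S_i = 6*7^i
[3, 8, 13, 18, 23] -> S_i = 3 + 5*i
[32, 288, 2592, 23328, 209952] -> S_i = 32*9^i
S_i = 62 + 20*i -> [62, 82, 102, 122, 142]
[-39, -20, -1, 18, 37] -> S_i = -39 + 19*i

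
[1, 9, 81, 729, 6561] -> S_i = 1*9^i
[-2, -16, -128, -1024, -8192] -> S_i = -2*8^i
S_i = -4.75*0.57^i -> [-4.75, -2.71, -1.54, -0.88, -0.5]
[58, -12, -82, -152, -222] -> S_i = 58 + -70*i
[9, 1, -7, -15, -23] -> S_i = 9 + -8*i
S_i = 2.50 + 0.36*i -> [2.5, 2.86, 3.22, 3.58, 3.94]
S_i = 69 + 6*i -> [69, 75, 81, 87, 93]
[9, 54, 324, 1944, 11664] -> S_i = 9*6^i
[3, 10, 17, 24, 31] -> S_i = 3 + 7*i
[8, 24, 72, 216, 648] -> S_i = 8*3^i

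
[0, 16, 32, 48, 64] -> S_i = 0 + 16*i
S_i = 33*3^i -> [33, 99, 297, 891, 2673]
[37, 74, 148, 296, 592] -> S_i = 37*2^i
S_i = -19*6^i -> [-19, -114, -684, -4104, -24624]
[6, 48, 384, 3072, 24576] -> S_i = 6*8^i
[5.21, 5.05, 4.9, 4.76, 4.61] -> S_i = 5.21*0.97^i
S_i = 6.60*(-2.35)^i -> [6.6, -15.51, 36.45, -85.65, 201.29]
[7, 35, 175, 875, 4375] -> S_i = 7*5^i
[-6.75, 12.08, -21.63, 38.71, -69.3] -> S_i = -6.75*(-1.79)^i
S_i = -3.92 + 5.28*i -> [-3.92, 1.36, 6.64, 11.92, 17.2]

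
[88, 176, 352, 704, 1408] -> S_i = 88*2^i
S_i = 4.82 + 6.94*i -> [4.82, 11.76, 18.7, 25.64, 32.58]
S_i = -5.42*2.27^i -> [-5.42, -12.3, -27.93, -63.4, -143.91]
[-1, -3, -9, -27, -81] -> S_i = -1*3^i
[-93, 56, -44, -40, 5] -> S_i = Random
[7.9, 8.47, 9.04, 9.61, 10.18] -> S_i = 7.90 + 0.57*i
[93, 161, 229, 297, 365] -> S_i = 93 + 68*i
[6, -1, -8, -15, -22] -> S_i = 6 + -7*i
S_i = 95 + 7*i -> [95, 102, 109, 116, 123]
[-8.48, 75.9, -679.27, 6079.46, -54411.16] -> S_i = -8.48*(-8.95)^i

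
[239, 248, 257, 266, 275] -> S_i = 239 + 9*i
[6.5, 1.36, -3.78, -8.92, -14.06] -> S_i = 6.50 + -5.14*i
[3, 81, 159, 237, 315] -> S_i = 3 + 78*i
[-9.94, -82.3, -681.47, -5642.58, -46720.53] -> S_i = -9.94*8.28^i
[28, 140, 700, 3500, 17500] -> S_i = 28*5^i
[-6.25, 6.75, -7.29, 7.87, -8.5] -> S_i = -6.25*(-1.08)^i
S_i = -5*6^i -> [-5, -30, -180, -1080, -6480]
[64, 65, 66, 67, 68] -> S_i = 64 + 1*i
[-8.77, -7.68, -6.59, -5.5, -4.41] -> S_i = -8.77 + 1.09*i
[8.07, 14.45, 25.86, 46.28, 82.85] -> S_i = 8.07*1.79^i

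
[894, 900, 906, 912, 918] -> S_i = 894 + 6*i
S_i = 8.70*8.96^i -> [8.7, 77.95, 698.45, 6258.11, 56072.68]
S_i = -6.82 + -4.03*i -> [-6.82, -10.85, -14.88, -18.91, -22.94]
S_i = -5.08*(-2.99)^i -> [-5.08, 15.19, -45.42, 135.79, -406.02]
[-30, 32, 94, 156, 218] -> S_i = -30 + 62*i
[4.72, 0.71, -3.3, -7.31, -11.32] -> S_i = 4.72 + -4.01*i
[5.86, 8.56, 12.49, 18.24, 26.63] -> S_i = 5.86*1.46^i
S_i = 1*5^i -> [1, 5, 25, 125, 625]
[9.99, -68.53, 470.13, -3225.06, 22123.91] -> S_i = 9.99*(-6.86)^i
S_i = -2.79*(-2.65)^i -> [-2.79, 7.39, -19.59, 51.92, -137.59]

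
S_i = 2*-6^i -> [2, -12, 72, -432, 2592]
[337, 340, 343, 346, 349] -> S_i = 337 + 3*i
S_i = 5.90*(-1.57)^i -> [5.9, -9.26, 14.54, -22.83, 35.85]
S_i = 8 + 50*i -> [8, 58, 108, 158, 208]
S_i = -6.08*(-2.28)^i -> [-6.08, 13.86, -31.61, 72.06, -164.3]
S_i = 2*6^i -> [2, 12, 72, 432, 2592]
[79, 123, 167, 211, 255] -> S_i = 79 + 44*i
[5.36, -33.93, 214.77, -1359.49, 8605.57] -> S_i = 5.36*(-6.33)^i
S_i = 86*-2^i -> [86, -172, 344, -688, 1376]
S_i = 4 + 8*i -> [4, 12, 20, 28, 36]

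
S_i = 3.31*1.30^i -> [3.31, 4.3, 5.59, 7.27, 9.45]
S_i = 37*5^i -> [37, 185, 925, 4625, 23125]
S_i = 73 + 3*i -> [73, 76, 79, 82, 85]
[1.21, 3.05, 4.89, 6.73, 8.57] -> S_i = 1.21 + 1.84*i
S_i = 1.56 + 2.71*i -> [1.56, 4.27, 6.98, 9.69, 12.4]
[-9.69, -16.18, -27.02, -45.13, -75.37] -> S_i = -9.69*1.67^i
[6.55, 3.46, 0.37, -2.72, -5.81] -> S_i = 6.55 + -3.09*i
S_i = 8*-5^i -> [8, -40, 200, -1000, 5000]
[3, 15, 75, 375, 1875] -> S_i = 3*5^i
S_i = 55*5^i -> [55, 275, 1375, 6875, 34375]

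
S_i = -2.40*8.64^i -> [-2.4, -20.74, -179.16, -1547.93, -13374.15]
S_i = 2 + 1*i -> [2, 3, 4, 5, 6]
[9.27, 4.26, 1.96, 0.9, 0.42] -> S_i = 9.27*0.46^i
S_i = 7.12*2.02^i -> [7.12, 14.38, 29.05, 58.69, 118.55]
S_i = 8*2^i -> [8, 16, 32, 64, 128]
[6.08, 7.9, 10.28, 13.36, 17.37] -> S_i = 6.08*1.30^i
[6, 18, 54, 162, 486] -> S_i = 6*3^i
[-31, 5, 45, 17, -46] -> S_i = Random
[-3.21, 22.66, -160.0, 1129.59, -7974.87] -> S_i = -3.21*(-7.06)^i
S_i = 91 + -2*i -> [91, 89, 87, 85, 83]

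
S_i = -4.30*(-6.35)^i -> [-4.3, 27.3, -173.39, 1101.01, -6991.39]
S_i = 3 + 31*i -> [3, 34, 65, 96, 127]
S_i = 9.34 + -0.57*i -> [9.34, 8.77, 8.2, 7.63, 7.06]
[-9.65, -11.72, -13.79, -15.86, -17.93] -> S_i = -9.65 + -2.07*i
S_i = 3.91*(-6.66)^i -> [3.91, -26.04, 173.43, -1155.05, 7692.61]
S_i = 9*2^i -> [9, 18, 36, 72, 144]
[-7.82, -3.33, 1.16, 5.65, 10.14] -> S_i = -7.82 + 4.49*i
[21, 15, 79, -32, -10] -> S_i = Random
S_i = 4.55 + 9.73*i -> [4.55, 14.28, 24.01, 33.74, 43.47]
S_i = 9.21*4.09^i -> [9.21, 37.67, 154.07, 630.13, 2577.23]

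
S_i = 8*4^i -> [8, 32, 128, 512, 2048]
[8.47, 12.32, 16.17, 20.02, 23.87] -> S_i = 8.47 + 3.85*i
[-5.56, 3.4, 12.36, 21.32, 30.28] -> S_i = -5.56 + 8.96*i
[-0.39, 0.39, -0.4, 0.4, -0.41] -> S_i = -0.39*(-1.01)^i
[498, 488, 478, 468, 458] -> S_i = 498 + -10*i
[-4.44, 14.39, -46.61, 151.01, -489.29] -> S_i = -4.44*(-3.24)^i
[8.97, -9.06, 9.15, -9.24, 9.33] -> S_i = 8.97*(-1.01)^i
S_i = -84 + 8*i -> [-84, -76, -68, -60, -52]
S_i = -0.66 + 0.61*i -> [-0.66, -0.05, 0.56, 1.17, 1.78]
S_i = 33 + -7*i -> [33, 26, 19, 12, 5]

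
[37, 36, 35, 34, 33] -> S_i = 37 + -1*i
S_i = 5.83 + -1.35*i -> [5.83, 4.48, 3.13, 1.78, 0.43]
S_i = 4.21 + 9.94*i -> [4.21, 14.15, 24.09, 34.03, 43.97]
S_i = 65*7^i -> [65, 455, 3185, 22295, 156065]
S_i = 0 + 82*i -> [0, 82, 164, 246, 328]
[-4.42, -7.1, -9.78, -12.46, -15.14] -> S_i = -4.42 + -2.68*i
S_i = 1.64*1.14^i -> [1.64, 1.87, 2.13, 2.43, 2.77]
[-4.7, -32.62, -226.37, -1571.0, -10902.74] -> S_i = -4.70*6.94^i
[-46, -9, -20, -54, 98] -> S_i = Random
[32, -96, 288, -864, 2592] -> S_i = 32*-3^i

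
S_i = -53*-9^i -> [-53, 477, -4293, 38637, -347733]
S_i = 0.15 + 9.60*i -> [0.15, 9.75, 19.35, 28.95, 38.55]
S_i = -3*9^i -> [-3, -27, -243, -2187, -19683]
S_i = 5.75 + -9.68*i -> [5.75, -3.93, -13.61, -23.29, -32.97]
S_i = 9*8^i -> [9, 72, 576, 4608, 36864]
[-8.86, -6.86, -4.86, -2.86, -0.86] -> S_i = -8.86 + 2.00*i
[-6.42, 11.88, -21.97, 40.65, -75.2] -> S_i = -6.42*(-1.85)^i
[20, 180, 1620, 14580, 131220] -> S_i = 20*9^i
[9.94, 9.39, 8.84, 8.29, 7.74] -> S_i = 9.94 + -0.55*i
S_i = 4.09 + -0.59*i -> [4.09, 3.5, 2.91, 2.32, 1.73]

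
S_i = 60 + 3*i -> [60, 63, 66, 69, 72]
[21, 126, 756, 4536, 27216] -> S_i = 21*6^i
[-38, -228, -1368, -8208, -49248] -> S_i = -38*6^i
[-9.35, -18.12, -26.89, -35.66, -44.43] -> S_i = -9.35 + -8.77*i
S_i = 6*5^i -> [6, 30, 150, 750, 3750]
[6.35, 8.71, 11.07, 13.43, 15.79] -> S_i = 6.35 + 2.36*i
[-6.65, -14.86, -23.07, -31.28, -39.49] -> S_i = -6.65 + -8.21*i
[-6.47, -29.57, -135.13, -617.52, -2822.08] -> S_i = -6.47*4.57^i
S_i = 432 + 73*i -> [432, 505, 578, 651, 724]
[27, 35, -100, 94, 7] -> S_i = Random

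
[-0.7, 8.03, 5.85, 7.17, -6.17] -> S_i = Random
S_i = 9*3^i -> [9, 27, 81, 243, 729]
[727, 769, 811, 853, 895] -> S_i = 727 + 42*i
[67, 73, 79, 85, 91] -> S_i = 67 + 6*i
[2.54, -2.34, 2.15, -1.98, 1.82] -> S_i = 2.54*(-0.92)^i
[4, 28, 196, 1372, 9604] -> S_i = 4*7^i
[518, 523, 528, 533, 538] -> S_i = 518 + 5*i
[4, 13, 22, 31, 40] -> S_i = 4 + 9*i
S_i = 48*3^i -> [48, 144, 432, 1296, 3888]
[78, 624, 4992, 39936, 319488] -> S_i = 78*8^i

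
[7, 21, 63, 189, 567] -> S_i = 7*3^i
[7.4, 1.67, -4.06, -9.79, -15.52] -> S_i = 7.40 + -5.73*i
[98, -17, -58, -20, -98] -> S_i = Random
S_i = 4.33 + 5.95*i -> [4.33, 10.28, 16.23, 22.18, 28.13]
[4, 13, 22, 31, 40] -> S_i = 4 + 9*i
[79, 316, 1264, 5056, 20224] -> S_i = 79*4^i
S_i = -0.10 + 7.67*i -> [-0.1, 7.57, 15.24, 22.91, 30.58]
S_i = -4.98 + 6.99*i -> [-4.98, 2.01, 9.0, 15.99, 22.98]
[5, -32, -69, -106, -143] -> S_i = 5 + -37*i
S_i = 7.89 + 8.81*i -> [7.89, 16.7, 25.51, 34.32, 43.13]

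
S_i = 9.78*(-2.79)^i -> [9.78, -27.29, 76.13, -212.4, 592.59]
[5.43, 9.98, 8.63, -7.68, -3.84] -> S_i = Random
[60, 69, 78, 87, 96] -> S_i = 60 + 9*i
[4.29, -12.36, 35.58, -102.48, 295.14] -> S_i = 4.29*(-2.88)^i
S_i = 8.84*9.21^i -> [8.84, 81.42, 749.85, 6906.07, 63604.93]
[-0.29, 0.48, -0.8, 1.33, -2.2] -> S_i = -0.29*(-1.66)^i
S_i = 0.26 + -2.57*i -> [0.26, -2.31, -4.88, -7.45, -10.02]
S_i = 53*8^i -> [53, 424, 3392, 27136, 217088]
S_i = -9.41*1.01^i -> [-9.41, -9.5, -9.6, -9.7, -9.79]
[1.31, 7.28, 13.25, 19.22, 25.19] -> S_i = 1.31 + 5.97*i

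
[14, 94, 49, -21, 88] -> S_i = Random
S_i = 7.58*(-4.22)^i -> [7.58, -31.99, 134.99, -569.65, 2403.91]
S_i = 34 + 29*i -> [34, 63, 92, 121, 150]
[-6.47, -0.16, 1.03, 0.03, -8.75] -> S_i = Random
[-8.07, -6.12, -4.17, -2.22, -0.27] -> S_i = -8.07 + 1.95*i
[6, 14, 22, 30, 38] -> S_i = 6 + 8*i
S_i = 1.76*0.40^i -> [1.76, 0.7, 0.28, 0.11, 0.05]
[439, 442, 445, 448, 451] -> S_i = 439 + 3*i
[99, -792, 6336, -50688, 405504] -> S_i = 99*-8^i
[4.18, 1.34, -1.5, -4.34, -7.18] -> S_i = 4.18 + -2.84*i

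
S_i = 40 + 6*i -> [40, 46, 52, 58, 64]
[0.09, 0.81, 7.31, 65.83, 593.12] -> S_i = 0.09*9.01^i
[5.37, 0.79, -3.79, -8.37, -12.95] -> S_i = 5.37 + -4.58*i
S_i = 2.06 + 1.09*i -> [2.06, 3.15, 4.24, 5.33, 6.42]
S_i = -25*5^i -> [-25, -125, -625, -3125, -15625]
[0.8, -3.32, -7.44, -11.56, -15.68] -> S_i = 0.80 + -4.12*i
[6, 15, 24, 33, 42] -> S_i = 6 + 9*i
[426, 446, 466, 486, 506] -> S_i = 426 + 20*i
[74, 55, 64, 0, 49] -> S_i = Random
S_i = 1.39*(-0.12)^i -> [1.39, -0.17, 0.02, -0.0, 0.0]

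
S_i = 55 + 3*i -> [55, 58, 61, 64, 67]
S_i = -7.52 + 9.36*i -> [-7.52, 1.84, 11.2, 20.56, 29.92]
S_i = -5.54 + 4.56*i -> [-5.54, -0.98, 3.58, 8.14, 12.7]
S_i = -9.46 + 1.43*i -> [-9.46, -8.03, -6.6, -5.17, -3.74]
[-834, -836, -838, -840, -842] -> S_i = -834 + -2*i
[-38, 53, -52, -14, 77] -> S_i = Random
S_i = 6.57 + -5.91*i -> [6.57, 0.66, -5.25, -11.16, -17.07]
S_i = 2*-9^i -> [2, -18, 162, -1458, 13122]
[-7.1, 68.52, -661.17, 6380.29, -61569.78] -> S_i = -7.10*(-9.65)^i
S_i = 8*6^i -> [8, 48, 288, 1728, 10368]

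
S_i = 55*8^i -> [55, 440, 3520, 28160, 225280]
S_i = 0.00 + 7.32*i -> [0.0, 7.32, 14.64, 21.96, 29.28]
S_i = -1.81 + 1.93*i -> [-1.81, 0.12, 2.05, 3.98, 5.91]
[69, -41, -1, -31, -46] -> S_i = Random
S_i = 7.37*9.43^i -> [7.37, 69.5, 655.38, 6180.2, 58279.29]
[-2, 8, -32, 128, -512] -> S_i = -2*-4^i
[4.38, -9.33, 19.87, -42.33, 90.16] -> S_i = 4.38*(-2.13)^i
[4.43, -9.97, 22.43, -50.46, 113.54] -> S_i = 4.43*(-2.25)^i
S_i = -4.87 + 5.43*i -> [-4.87, 0.56, 5.99, 11.42, 16.85]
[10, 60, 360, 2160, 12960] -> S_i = 10*6^i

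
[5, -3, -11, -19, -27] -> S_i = 5 + -8*i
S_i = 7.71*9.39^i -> [7.71, 72.4, 679.81, 6383.39, 59940.0]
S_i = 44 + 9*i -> [44, 53, 62, 71, 80]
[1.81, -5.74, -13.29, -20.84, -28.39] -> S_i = 1.81 + -7.55*i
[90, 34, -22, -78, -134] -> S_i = 90 + -56*i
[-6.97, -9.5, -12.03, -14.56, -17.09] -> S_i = -6.97 + -2.53*i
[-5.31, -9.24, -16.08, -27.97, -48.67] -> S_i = -5.31*1.74^i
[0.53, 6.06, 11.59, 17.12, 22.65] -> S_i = 0.53 + 5.53*i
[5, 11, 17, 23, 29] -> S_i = 5 + 6*i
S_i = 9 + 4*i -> [9, 13, 17, 21, 25]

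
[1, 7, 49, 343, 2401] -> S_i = 1*7^i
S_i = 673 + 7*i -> [673, 680, 687, 694, 701]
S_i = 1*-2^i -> [1, -2, 4, -8, 16]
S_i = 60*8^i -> [60, 480, 3840, 30720, 245760]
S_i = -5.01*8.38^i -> [-5.01, -41.98, -351.82, -2948.29, -24706.65]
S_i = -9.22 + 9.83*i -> [-9.22, 0.61, 10.44, 20.27, 30.1]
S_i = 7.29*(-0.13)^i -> [7.29, -0.95, 0.12, -0.02, 0.0]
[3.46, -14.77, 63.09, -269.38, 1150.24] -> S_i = 3.46*(-4.27)^i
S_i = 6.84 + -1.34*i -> [6.84, 5.5, 4.16, 2.82, 1.48]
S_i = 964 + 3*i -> [964, 967, 970, 973, 976]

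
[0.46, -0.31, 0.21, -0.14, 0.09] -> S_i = 0.46*(-0.67)^i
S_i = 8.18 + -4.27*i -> [8.18, 3.91, -0.36, -4.63, -8.9]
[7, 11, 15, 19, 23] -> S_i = 7 + 4*i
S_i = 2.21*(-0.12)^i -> [2.21, -0.27, 0.03, -0.0, 0.0]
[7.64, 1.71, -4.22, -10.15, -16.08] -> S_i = 7.64 + -5.93*i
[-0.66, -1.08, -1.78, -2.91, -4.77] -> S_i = -0.66*1.64^i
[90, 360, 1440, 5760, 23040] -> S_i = 90*4^i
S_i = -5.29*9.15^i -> [-5.29, -48.4, -442.89, -4052.46, -37080.03]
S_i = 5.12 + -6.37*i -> [5.12, -1.25, -7.62, -13.99, -20.36]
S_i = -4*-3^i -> [-4, 12, -36, 108, -324]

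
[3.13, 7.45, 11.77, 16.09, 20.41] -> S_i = 3.13 + 4.32*i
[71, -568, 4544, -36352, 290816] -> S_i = 71*-8^i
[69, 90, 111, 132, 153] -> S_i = 69 + 21*i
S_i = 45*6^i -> [45, 270, 1620, 9720, 58320]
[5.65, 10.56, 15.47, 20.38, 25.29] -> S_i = 5.65 + 4.91*i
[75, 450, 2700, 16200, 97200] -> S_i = 75*6^i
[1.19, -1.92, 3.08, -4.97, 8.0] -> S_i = 1.19*(-1.61)^i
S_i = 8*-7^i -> [8, -56, 392, -2744, 19208]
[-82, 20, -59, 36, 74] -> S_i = Random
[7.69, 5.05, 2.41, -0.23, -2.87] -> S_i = 7.69 + -2.64*i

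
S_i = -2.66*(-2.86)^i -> [-2.66, 7.61, -21.76, 62.23, -177.97]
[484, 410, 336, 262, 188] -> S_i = 484 + -74*i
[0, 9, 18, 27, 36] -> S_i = 0 + 9*i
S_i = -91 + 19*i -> [-91, -72, -53, -34, -15]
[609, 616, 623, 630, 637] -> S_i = 609 + 7*i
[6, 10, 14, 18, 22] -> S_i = 6 + 4*i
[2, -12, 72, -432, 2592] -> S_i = 2*-6^i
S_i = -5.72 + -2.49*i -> [-5.72, -8.21, -10.7, -13.19, -15.68]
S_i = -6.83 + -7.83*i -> [-6.83, -14.66, -22.49, -30.32, -38.15]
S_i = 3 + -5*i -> [3, -2, -7, -12, -17]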